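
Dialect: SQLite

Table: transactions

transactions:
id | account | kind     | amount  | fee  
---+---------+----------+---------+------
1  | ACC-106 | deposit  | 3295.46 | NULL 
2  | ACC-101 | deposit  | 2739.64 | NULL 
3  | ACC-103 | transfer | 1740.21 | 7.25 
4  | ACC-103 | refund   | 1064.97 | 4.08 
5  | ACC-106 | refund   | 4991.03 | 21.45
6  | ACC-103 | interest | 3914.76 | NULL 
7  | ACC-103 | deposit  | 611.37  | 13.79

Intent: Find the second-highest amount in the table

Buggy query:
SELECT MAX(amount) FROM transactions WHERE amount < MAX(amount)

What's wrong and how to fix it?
Bug: The inner MAX is an aggregate inside WHERE, which is not allowed

Fix: Put the inner MAX in a scalar subquery

Corrected query:
SELECT MAX(amount) FROM transactions WHERE amount < (SELECT MAX(amount) FROM transactions)

Result:
MAX(amount)
-----------
3914.76    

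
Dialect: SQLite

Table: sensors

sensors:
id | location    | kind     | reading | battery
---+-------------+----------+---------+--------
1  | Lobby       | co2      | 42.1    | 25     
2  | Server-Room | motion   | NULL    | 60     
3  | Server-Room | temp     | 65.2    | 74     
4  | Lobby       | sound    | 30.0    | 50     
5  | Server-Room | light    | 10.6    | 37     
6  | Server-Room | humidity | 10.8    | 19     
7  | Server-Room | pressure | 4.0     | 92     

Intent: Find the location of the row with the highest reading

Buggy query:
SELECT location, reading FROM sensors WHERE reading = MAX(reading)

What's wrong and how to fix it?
Bug: WHERE is evaluated per row; an aggregate over the whole table isn't defined there

Fix: Wrap MAX in a scalar subquery so WHERE compares against a single value

Corrected query:
SELECT location, reading FROM sensors WHERE reading = (SELECT MAX(reading) FROM sensors)

Result:
location    | reading
------------+--------
Server-Room | 65.2   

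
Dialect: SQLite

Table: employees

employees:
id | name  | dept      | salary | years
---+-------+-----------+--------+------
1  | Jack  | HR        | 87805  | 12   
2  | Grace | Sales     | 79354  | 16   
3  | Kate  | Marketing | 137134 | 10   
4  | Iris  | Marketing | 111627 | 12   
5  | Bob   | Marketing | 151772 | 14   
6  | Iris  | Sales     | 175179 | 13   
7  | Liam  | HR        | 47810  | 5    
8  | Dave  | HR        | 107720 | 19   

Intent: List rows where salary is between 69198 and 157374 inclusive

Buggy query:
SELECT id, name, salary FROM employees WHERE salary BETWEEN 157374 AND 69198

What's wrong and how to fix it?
Bug: BETWEEN expects the lower bound first; with 157374 AND 69198 the range is empty

Fix: Swap the bounds so the smaller value comes first

Corrected query:
SELECT id, name, salary FROM employees WHERE salary BETWEEN 69198 AND 157374

Result:
id | name  | salary
---+-------+-------
1  | Jack  | 87805 
2  | Grace | 79354 
3  | Kate  | 137134
4  | Iris  | 111627
5  | Bob   | 151772
8  | Dave  | 107720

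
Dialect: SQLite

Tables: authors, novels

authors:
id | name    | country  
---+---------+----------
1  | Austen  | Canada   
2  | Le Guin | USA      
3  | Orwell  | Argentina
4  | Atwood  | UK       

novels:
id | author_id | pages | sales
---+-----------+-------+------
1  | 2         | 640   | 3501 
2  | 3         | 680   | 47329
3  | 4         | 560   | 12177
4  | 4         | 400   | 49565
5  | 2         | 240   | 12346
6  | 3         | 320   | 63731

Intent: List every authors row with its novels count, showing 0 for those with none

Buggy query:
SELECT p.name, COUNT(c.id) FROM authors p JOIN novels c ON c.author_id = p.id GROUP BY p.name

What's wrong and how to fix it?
Bug: An inner join excludes parents with zero children

Fix: Switch to LEFT JOIN to retain unmatched parent rows

Corrected query:
SELECT p.name, COUNT(c.id) FROM authors p LEFT JOIN novels c ON c.author_id = p.id GROUP BY p.name

Result:
name    | COUNT(c.id)
--------+------------
Atwood  | 2          
Austen  | 0          
Le Guin | 2          
Orwell  | 2          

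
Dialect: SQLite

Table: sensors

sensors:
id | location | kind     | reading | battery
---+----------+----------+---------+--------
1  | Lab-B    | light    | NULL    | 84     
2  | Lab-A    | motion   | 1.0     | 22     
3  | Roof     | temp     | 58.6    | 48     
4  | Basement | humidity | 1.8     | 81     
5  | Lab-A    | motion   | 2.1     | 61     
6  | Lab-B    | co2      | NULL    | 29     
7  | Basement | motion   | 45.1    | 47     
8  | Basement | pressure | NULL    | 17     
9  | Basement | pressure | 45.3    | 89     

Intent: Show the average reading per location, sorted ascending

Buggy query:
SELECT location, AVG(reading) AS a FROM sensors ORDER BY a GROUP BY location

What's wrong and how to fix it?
Bug: GROUP BY must precede ORDER BY

Fix: Move ORDER BY to the end, after GROUP BY

Corrected query:
SELECT location, AVG(reading) AS a FROM sensors GROUP BY location ORDER BY a

Result:
location | a        
---------+----------
Lab-B    | NULL     
Lab-A    | 1.55     
Basement | 30.733333
Roof     | 58.6     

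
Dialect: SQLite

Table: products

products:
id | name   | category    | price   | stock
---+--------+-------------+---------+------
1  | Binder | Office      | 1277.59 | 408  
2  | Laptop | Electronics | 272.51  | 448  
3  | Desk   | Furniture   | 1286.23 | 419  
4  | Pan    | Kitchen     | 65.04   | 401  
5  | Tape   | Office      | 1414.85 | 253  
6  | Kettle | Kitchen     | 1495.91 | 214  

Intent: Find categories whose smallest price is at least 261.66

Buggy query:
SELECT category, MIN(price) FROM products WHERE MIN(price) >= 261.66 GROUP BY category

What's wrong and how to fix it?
Bug: MIN() in WHERE is a misuse of aggregate

Fix: Use HAVING for the per-group MIN condition

Corrected query:
SELECT category, MIN(price) FROM products GROUP BY category HAVING MIN(price) >= 261.66

Result:
category    | MIN(price)
------------+-----------
Electronics | 272.51    
Furniture   | 1286.23   
Office      | 1277.59   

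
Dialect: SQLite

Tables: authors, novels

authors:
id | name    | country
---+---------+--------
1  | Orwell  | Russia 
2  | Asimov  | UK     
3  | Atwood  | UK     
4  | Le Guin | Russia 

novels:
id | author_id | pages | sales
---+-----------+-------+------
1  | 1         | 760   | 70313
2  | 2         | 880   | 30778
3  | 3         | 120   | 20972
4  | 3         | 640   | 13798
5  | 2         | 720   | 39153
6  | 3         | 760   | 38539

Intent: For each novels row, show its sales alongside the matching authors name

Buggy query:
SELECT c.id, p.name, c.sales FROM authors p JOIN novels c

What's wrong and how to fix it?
Bug: JOIN with no ON clause produces a cartesian product; every novels row pairs with every authors row

Fix: Add ON c.author_id = p.id to the JOIN

Corrected query:
SELECT c.id, p.name, c.sales FROM authors p JOIN novels c ON c.author_id = p.id

Result:
id | name   | sales
---+--------+------
1  | Orwell | 70313
2  | Asimov | 30778
3  | Atwood | 20972
4  | Atwood | 13798
5  | Asimov | 39153
6  | Atwood | 38539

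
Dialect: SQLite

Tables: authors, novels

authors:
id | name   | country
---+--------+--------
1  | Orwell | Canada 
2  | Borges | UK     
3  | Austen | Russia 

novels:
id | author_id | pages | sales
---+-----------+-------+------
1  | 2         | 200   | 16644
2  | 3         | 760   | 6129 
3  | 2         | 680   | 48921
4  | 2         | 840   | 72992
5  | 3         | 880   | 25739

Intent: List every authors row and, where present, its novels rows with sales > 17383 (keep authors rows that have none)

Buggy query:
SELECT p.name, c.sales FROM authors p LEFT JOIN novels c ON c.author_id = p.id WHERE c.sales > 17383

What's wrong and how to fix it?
Bug: Filtering c.sales in WHERE discards the NULL rows produced by LEFT JOIN, turning it into an inner join

Fix: Put 'c.sales > 17383' in the JOIN's ON clause instead of WHERE

Corrected query:
SELECT p.name, c.sales FROM authors p LEFT JOIN novels c ON c.author_id = p.id AND c.sales > 17383

Result:
name   | sales
-------+------
Orwell | NULL 
Borges | 48921
Borges | 72992
Austen | 25739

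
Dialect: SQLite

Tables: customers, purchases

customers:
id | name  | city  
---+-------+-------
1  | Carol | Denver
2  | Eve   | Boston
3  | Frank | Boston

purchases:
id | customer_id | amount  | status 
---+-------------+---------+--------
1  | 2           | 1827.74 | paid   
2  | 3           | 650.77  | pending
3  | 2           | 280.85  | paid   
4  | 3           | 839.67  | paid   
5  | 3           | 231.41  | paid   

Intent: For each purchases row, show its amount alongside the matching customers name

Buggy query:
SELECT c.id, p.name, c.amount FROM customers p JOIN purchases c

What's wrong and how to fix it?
Bug: JOIN with no ON clause produces a cartesian product; every purchases row pairs with every customers row

Fix: Add ON c.customer_id = p.id to the JOIN

Corrected query:
SELECT c.id, p.name, c.amount FROM customers p JOIN purchases c ON c.customer_id = p.id

Result:
id | name  | amount 
---+-------+--------
1  | Eve   | 1827.74
2  | Frank | 650.77 
3  | Eve   | 280.85 
4  | Frank | 839.67 
5  | Frank | 231.41 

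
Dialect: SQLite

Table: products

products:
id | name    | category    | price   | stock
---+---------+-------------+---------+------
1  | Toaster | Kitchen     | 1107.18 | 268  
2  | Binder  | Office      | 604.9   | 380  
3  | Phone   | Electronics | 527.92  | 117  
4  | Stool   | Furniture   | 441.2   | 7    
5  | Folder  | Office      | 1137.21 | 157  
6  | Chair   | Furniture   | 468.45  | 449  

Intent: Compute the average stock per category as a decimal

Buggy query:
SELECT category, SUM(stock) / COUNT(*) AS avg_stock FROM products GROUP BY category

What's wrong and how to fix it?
Bug: SUM(stock) and COUNT(*) are both integers; the division truncates the fractional part

Fix: Multiply by 1.0 (or CAST to REAL) to force floating-point division

Corrected query:
SELECT category, SUM(stock) * 1.0 / COUNT(*) AS avg_stock FROM products GROUP BY category

Result:
category    | avg_stock
------------+----------
Electronics | 117      
Furniture   | 228      
Kitchen     | 268      
Office      | 268.5    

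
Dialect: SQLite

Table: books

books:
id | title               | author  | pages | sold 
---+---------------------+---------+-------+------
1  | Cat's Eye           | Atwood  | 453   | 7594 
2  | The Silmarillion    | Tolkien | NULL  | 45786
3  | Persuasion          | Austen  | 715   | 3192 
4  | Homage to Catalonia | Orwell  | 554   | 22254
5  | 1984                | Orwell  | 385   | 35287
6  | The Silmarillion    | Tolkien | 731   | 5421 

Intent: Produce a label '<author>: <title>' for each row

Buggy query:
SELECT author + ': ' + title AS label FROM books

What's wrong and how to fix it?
Bug: '+' is numeric addition; on text columns SQLite converts them to 0 instead of concatenating

Fix: Use the || operator for string concatenation

Corrected query:
SELECT author || ': ' || title AS label FROM books

Result:
label                      
---------------------------
Atwood: Cat's Eye          
Tolkien: The Silmarillion  
Austen: Persuasion         
Orwell: Homage to Catalonia
Orwell: 1984               
Tolkien: The Silmarillion  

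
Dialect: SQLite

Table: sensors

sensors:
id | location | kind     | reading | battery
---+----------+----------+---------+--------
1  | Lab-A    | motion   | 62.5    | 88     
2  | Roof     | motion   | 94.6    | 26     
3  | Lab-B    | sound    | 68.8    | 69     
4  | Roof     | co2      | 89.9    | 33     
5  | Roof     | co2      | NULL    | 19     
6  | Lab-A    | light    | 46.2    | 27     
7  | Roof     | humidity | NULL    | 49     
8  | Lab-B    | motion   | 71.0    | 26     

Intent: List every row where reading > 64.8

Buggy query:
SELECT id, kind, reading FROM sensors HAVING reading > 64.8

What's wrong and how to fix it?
Bug: HAVING filters the output of aggregation, but this query has no GROUP BY and no aggregate functions, so SQLite rejects it (HAVING clause on a non-aggregate query); the condition here is per row

Fix: Replace HAVING with WHERE since the condition applies to individual rows

Corrected query:
SELECT id, kind, reading FROM sensors WHERE reading > 64.8

Result:
id | kind   | reading
---+--------+--------
2  | motion | 94.6   
3  | sound  | 68.8   
4  | co2    | 89.9   
8  | motion | 71     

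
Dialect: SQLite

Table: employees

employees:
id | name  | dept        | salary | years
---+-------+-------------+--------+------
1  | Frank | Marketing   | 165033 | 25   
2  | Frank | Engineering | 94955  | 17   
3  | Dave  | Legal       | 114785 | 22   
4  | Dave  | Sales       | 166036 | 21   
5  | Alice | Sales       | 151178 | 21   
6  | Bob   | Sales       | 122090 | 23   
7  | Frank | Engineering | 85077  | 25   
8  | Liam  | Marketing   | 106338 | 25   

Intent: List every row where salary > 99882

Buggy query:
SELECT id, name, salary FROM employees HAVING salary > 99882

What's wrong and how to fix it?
Bug: HAVING filters the output of aggregation, but this query has no GROUP BY and no aggregate functions, so SQLite rejects it (HAVING clause on a non-aggregate query); the condition here is per row

Fix: Use WHERE for row-level filtering

Corrected query:
SELECT id, name, salary FROM employees WHERE salary > 99882

Result:
id | name  | salary
---+-------+-------
1  | Frank | 165033
3  | Dave  | 114785
4  | Dave  | 166036
5  | Alice | 151178
6  | Bob   | 122090
8  | Liam  | 106338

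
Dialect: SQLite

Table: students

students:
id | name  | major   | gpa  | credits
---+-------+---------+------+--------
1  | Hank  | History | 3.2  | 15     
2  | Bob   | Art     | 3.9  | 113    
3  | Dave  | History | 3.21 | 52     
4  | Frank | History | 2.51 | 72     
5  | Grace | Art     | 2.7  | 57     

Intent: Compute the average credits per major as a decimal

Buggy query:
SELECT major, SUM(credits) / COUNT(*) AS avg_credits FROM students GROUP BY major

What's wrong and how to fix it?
Bug: SUM(credits) and COUNT(*) are both integers; the division truncates the fractional part

Fix: Cast one side to REAL so the division keeps the fractional part

Corrected query:
SELECT major, SUM(credits) * 1.0 / COUNT(*) AS avg_credits FROM students GROUP BY major

Result:
major   | avg_credits
--------+------------
Art     | 85         
History | 46.333333  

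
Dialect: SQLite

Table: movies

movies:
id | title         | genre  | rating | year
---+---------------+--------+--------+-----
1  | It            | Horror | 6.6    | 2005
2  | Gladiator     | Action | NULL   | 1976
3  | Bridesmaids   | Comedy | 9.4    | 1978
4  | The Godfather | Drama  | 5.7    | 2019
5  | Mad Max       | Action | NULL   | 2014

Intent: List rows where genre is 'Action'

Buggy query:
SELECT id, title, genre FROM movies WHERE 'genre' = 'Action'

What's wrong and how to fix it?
Bug: Single quotes denote string literals in SQL; the column name is being compared as a constant string

Fix: Remove the quotes around the column name (or use double quotes for an identifier)

Corrected query:
SELECT id, title, genre FROM movies WHERE genre = 'Action'

Result:
id | title     | genre 
---+-----------+-------
2  | Gladiator | Action
5  | Mad Max   | Action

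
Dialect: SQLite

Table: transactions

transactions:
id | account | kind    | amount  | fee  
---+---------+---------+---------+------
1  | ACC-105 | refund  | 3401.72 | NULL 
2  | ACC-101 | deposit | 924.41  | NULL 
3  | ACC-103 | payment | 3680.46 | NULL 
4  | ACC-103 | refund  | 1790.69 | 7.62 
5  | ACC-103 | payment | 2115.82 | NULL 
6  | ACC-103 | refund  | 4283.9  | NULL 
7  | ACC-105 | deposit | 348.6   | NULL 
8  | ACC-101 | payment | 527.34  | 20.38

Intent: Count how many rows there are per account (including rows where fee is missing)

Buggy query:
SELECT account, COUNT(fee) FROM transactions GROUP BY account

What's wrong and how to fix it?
Bug: COUNT(fee) skips NULLs, so groups with missing fee are undercounted

Fix: Use COUNT(*) to count all rows regardless of NULL

Corrected query:
SELECT account, COUNT(*) FROM transactions GROUP BY account

Result:
account | COUNT(*)
--------+---------
ACC-101 | 2       
ACC-103 | 4       
ACC-105 | 2       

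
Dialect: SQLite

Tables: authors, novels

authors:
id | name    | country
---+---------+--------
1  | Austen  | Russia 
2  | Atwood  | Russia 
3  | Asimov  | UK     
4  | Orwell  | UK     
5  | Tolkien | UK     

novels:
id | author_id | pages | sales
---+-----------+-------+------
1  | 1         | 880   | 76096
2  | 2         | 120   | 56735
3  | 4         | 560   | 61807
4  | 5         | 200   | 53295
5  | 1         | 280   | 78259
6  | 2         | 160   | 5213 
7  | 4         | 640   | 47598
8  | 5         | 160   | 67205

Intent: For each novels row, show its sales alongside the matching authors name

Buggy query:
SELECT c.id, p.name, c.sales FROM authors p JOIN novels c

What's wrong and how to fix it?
Bug: JOIN with no ON clause produces a cartesian product; every novels row pairs with every authors row

Fix: Add ON c.author_id = p.id to the JOIN

Corrected query:
SELECT c.id, p.name, c.sales FROM authors p JOIN novels c ON c.author_id = p.id

Result:
id | name    | sales
---+---------+------
1  | Austen  | 76096
2  | Atwood  | 56735
3  | Orwell  | 61807
4  | Tolkien | 53295
5  | Austen  | 78259
6  | Atwood  | 5213 
7  | Orwell  | 47598
8  | Tolkien | 67205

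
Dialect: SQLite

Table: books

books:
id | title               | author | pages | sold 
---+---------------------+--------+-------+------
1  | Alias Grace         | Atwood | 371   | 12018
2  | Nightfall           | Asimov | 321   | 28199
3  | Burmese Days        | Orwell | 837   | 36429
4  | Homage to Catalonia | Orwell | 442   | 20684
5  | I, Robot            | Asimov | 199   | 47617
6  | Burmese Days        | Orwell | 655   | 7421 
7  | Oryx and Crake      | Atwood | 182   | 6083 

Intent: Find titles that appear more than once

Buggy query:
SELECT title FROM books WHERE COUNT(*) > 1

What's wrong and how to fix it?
Bug: WHERE can't reference COUNT(*); aggregates are computed after WHERE

Fix: GROUP BY title, then filter groups with HAVING COUNT(*) > 1

Corrected query:
SELECT title FROM books GROUP BY title HAVING COUNT(*) > 1

Result:
title       
------------
Burmese Days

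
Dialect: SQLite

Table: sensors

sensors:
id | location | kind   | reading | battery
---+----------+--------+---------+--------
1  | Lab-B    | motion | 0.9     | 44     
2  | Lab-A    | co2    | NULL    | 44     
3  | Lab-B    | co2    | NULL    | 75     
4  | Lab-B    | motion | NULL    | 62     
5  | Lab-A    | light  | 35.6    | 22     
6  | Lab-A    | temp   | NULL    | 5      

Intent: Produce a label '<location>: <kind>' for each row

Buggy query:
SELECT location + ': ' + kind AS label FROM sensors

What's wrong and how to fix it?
Bug: '+' is numeric addition; on text columns SQLite converts them to 0 instead of concatenating

Fix: Replace + with || to concatenate text

Corrected query:
SELECT location || ': ' || kind AS label FROM sensors

Result:
label        
-------------
Lab-B: motion
Lab-A: co2   
Lab-B: co2   
Lab-B: motion
Lab-A: light 
Lab-A: temp  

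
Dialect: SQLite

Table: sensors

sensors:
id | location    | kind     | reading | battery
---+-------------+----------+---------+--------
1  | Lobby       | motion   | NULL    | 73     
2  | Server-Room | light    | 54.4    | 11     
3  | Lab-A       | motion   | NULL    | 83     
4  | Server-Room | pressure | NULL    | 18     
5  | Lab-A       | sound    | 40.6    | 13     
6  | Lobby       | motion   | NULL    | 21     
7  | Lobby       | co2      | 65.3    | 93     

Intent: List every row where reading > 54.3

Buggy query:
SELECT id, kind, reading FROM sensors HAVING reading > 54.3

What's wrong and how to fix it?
Bug: This is a non-aggregate query (no GROUP BY, no aggregates), so in SQLite the HAVING clause is invalid here; a row-level condition belongs in WHERE

Fix: Use WHERE for row-level filtering

Corrected query:
SELECT id, kind, reading FROM sensors WHERE reading > 54.3

Result:
id | kind  | reading
---+-------+--------
2  | light | 54.4   
7  | co2   | 65.3   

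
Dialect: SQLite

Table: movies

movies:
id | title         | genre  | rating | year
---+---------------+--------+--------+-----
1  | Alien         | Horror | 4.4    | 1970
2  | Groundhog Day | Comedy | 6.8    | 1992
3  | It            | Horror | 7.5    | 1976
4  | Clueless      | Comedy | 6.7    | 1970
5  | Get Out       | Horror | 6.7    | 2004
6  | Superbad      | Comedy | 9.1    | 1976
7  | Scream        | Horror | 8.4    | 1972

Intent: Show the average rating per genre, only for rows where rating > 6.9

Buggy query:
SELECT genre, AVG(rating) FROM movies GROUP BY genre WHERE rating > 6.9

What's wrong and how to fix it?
Bug: WHERE cannot follow GROUP BY

Fix: Place WHERE between FROM and GROUP BY

Corrected query:
SELECT genre, AVG(rating) FROM movies WHERE rating > 6.9 GROUP BY genre

Result:
genre  | AVG(rating)
-------+------------
Comedy | 9.1        
Horror | 7.95       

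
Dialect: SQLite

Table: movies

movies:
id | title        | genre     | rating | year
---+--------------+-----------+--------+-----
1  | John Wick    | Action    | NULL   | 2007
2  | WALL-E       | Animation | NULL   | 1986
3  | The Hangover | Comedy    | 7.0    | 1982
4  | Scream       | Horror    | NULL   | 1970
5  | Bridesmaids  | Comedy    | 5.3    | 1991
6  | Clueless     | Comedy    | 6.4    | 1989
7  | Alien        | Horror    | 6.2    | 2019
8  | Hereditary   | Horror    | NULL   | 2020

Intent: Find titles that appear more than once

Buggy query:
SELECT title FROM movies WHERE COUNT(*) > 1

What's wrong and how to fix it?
Bug: COUNT(*) is an aggregate and cannot be used in WHERE

Fix: Group first, then use HAVING for the count condition

Corrected query:
SELECT title FROM movies GROUP BY title HAVING COUNT(*) > 1

Result:
(no rows)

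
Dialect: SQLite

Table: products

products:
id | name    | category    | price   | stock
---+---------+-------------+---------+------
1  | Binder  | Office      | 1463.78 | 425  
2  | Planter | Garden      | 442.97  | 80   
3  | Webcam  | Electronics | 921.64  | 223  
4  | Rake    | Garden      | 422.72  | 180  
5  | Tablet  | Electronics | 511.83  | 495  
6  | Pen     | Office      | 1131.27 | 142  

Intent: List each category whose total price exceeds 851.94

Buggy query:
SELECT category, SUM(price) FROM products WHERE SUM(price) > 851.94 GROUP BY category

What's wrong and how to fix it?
Bug: Aggregate functions cannot appear in a WHERE clause

Fix: Move the aggregate condition to a HAVING clause

Corrected query:
SELECT category, SUM(price) FROM products GROUP BY category HAVING SUM(price) > 851.94

Result:
category    | SUM(price)
------------+-----------
Electronics | 1433.47   
Garden      | 865.69    
Office      | 2595.05   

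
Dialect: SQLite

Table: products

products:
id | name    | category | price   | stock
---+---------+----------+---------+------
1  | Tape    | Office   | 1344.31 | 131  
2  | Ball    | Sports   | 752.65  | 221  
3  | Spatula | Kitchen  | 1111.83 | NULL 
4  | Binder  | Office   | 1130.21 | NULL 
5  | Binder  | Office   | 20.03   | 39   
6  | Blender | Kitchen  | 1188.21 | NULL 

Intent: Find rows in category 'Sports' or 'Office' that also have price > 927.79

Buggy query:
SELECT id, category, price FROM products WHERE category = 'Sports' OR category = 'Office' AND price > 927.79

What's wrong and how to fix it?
Bug: AND binds tighter than OR, so this parses as category = 'Sports' OR (category = 'Office' AND price > 927.79)

Fix: Group the OR with parentheses (or use IN), then AND the threshold

Corrected query:
SELECT id, category, price FROM products WHERE (category = 'Sports' OR category = 'Office') AND price > 927.79

Result:
id | category | price  
---+----------+--------
1  | Office   | 1344.31
4  | Office   | 1130.21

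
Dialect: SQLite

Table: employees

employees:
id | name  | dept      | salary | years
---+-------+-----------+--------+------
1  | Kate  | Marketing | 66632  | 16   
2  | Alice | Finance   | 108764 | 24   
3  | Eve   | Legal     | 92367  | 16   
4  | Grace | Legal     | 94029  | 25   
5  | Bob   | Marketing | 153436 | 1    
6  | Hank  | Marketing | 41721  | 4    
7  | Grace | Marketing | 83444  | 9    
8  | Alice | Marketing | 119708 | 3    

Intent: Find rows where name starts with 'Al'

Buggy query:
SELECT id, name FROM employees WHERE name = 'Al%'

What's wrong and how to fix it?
Bug: '=' compares the literal string including the % character; pattern matching needs LIKE

Fix: Use LIKE for wildcard pattern matching

Corrected query:
SELECT id, name FROM employees WHERE name LIKE 'Al%'

Result:
id | name 
---+------
2  | Alice
8  | Alice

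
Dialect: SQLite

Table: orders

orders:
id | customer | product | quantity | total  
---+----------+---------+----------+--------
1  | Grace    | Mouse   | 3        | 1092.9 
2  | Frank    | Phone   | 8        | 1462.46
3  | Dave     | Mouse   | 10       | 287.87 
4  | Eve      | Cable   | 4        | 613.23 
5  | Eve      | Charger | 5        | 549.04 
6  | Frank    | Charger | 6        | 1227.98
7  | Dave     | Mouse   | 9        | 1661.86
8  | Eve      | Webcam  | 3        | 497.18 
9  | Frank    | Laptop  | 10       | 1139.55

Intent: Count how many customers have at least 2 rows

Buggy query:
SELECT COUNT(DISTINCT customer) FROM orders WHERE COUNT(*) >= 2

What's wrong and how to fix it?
Bug: WHERE filters individual rows, not groups, so a group-level COUNT is invalid there

Fix: Use a subquery that GROUPs and filters with HAVING, then count its rows

Corrected query:
SELECT COUNT(*) FROM (SELECT customer FROM orders GROUP BY customer HAVING COUNT(*) >= 2)

Result:
COUNT(*)
--------
3       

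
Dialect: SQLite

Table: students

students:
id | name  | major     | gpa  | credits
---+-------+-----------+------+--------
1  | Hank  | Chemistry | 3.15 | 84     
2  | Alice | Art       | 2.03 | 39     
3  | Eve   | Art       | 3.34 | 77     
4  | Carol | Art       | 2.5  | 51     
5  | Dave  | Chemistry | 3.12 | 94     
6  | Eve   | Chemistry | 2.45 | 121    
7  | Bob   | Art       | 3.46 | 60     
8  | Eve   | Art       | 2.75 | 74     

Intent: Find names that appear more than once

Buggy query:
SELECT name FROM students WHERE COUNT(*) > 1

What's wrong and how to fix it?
Bug: WHERE can't reference COUNT(*); aggregates are computed after WHERE

Fix: Group first, then use HAVING for the count condition

Corrected query:
SELECT name FROM students GROUP BY name HAVING COUNT(*) > 1

Result:
name
----
Eve 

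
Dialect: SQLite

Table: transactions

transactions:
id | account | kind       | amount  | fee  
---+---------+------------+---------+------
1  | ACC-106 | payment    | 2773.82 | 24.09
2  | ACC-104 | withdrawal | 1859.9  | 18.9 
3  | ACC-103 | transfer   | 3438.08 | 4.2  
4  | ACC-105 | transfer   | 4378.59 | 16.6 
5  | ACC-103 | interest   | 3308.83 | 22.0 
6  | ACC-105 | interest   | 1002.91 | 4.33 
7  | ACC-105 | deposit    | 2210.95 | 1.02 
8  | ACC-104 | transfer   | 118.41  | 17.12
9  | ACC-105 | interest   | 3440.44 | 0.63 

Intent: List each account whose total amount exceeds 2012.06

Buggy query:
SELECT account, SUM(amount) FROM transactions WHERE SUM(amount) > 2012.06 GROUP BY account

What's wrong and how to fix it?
Bug: SUM(amount) is an aggregate, but WHERE filters rows before aggregation

Fix: Move the aggregate condition to a HAVING clause

Corrected query:
SELECT account, SUM(amount) FROM transactions GROUP BY account HAVING SUM(amount) > 2012.06

Result:
account | SUM(amount)
--------+------------
ACC-103 | 6746.91    
ACC-105 | 11032.89   
ACC-106 | 2773.82    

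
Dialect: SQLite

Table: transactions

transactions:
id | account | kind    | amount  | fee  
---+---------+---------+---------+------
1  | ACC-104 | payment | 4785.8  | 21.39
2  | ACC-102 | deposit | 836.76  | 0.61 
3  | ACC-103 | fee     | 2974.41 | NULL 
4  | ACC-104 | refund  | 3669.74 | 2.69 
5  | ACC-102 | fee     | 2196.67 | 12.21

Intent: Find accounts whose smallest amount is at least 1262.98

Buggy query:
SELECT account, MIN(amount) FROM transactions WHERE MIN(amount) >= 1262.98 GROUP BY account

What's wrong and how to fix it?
Bug: Aggregates like MIN are computed per group after WHERE runs

Fix: Use HAVING for the per-group MIN condition

Corrected query:
SELECT account, MIN(amount) FROM transactions GROUP BY account HAVING MIN(amount) >= 1262.98

Result:
account | MIN(amount)
--------+------------
ACC-103 | 2974.41    
ACC-104 | 3669.74    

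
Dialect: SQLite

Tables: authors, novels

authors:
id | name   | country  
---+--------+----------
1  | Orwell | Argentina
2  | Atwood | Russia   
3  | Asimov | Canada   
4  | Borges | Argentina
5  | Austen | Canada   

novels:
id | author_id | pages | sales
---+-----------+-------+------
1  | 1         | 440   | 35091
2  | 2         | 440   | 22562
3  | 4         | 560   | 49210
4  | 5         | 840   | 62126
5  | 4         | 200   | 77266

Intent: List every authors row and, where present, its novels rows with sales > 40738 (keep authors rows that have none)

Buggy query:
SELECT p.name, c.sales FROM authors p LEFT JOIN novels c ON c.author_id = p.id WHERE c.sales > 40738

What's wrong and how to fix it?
Bug: Filtering c.sales in WHERE discards the NULL rows produced by LEFT JOIN, turning it into an inner join

Fix: Move the right-table condition into the ON clause so unmatched parents are kept

Corrected query:
SELECT p.name, c.sales FROM authors p LEFT JOIN novels c ON c.author_id = p.id AND c.sales > 40738

Result:
name   | sales
-------+------
Orwell | NULL 
Atwood | NULL 
Asimov | NULL 
Borges | 49210
Borges | 77266
Austen | 62126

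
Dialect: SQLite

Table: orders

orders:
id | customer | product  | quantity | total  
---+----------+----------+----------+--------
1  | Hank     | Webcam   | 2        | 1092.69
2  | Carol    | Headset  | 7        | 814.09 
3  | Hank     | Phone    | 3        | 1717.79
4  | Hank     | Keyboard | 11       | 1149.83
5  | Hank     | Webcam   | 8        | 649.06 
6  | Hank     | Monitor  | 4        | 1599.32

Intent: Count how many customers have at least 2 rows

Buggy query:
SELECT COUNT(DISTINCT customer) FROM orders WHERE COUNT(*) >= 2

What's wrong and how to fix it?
Bug: COUNT(*) cannot appear in WHERE; the per-group count doesn't exist yet

Fix: Group first with HAVING COUNT(*) >= 2, then COUNT the resulting groups

Corrected query:
SELECT COUNT(*) FROM (SELECT customer FROM orders GROUP BY customer HAVING COUNT(*) >= 2)

Result:
COUNT(*)
--------
1       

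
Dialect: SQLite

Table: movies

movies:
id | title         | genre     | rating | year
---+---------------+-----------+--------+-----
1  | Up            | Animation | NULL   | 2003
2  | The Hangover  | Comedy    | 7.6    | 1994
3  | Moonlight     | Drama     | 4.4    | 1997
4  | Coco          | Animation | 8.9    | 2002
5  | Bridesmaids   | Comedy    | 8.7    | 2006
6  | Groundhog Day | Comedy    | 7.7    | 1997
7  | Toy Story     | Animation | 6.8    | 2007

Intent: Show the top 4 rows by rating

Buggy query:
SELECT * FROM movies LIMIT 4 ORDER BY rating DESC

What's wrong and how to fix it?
Bug: ORDER BY cannot follow LIMIT; LIMIT is the final clause

Fix: Sort with ORDER BY, then apply LIMIT

Corrected query:
SELECT * FROM movies ORDER BY rating DESC LIMIT 4

Result:
id | title         | genre     | rating | year
---+---------------+-----------+--------+-----
4  | Coco          | Animation | 8.9    | 2002
5  | Bridesmaids   | Comedy    | 8.7    | 2006
6  | Groundhog Day | Comedy    | 7.7    | 1997
2  | The Hangover  | Comedy    | 7.6    | 1994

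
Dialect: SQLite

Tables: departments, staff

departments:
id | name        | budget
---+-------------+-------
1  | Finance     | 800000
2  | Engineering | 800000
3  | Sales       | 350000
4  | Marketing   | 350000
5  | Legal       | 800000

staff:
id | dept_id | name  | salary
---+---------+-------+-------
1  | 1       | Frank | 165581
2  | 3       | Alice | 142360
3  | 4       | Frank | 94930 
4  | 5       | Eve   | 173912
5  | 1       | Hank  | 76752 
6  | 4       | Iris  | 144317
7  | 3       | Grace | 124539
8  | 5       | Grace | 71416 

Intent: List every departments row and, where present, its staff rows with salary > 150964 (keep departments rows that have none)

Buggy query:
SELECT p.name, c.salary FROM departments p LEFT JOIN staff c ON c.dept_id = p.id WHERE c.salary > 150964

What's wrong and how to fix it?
Bug: Filtering c.salary in WHERE discards the NULL rows produced by LEFT JOIN, turning it into an inner join

Fix: Move the right-table condition into the ON clause so unmatched parents are kept

Corrected query:
SELECT p.name, c.salary FROM departments p LEFT JOIN staff c ON c.dept_id = p.id AND c.salary > 150964

Result:
name        | salary
------------+-------
Finance     | 165581
Engineering | NULL  
Sales       | NULL  
Marketing   | NULL  
Legal       | 173912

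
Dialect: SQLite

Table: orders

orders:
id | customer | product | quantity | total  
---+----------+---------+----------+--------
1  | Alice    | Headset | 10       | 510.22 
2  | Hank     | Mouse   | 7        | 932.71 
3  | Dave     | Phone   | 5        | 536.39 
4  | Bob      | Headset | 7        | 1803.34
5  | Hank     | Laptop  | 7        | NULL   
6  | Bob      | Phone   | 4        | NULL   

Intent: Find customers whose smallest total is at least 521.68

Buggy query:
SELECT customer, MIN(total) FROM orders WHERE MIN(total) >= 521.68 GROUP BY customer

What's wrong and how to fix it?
Bug: MIN() in WHERE is a misuse of aggregate

Fix: Use HAVING for the per-group MIN condition

Corrected query:
SELECT customer, MIN(total) FROM orders GROUP BY customer HAVING MIN(total) >= 521.68

Result:
customer | MIN(total)
---------+-----------
Bob      | 1803.34   
Dave     | 536.39    
Hank     | 932.71    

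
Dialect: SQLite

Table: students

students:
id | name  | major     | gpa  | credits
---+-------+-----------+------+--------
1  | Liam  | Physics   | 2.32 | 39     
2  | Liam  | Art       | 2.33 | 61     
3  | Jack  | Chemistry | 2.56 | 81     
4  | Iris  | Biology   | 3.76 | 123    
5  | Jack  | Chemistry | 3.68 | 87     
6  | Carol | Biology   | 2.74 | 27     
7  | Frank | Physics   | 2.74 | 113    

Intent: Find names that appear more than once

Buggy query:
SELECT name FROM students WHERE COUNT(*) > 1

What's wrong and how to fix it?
Bug: COUNT(*) is an aggregate and cannot be used in WHERE

Fix: GROUP BY name, then filter groups with HAVING COUNT(*) > 1

Corrected query:
SELECT name FROM students GROUP BY name HAVING COUNT(*) > 1

Result:
name
----
Jack
Liam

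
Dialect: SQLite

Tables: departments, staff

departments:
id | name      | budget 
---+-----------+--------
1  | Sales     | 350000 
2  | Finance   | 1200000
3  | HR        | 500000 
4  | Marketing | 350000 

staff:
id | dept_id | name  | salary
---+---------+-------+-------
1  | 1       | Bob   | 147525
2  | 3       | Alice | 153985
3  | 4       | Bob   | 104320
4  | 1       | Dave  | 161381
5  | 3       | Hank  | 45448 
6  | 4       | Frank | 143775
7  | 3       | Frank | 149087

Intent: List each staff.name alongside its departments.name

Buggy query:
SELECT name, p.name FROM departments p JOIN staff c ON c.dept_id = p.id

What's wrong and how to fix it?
Bug: Both tables have a 'name' column; the unqualified reference is ambiguous

Fix: Qualify the column with its table alias (c.name)

Corrected query:
SELECT c.name, p.name FROM departments p JOIN staff c ON c.dept_id = p.id

Result:
name  | name     
------+----------
Bob   | Sales    
Alice | HR       
Bob   | Marketing
Dave  | Sales    
Hank  | HR       
Frank | Marketing
Frank | HR       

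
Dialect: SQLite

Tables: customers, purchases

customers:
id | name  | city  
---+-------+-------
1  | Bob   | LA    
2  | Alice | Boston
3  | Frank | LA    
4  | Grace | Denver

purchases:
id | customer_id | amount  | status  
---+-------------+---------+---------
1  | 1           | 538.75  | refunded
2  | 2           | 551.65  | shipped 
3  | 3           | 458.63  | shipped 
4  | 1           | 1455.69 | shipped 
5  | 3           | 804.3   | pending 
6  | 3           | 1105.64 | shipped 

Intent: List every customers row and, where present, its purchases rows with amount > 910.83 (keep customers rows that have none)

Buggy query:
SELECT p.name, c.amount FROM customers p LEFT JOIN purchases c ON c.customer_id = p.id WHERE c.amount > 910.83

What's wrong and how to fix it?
Bug: Filtering c.amount in WHERE discards the NULL rows produced by LEFT JOIN, turning it into an inner join

Fix: Move the right-table condition into the ON clause so unmatched parents are kept

Corrected query:
SELECT p.name, c.amount FROM customers p LEFT JOIN purchases c ON c.customer_id = p.id AND c.amount > 910.83

Result:
name  | amount 
------+--------
Bob   | 1455.69
Alice | NULL   
Frank | 1105.64
Grace | NULL   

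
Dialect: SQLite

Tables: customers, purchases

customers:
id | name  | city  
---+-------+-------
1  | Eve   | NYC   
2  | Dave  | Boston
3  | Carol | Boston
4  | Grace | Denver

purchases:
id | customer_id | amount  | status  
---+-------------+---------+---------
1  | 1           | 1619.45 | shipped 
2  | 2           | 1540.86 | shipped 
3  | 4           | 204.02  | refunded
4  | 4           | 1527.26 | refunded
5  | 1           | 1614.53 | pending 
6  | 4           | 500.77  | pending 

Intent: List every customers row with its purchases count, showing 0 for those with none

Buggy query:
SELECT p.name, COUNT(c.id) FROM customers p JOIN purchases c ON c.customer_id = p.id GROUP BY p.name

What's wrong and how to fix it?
Bug: INNER JOIN drops customers rows that have no matching purchases rows

Fix: Switch to LEFT JOIN to retain unmatched parent rows

Corrected query:
SELECT p.name, COUNT(c.id) FROM customers p LEFT JOIN purchases c ON c.customer_id = p.id GROUP BY p.name

Result:
name  | COUNT(c.id)
------+------------
Carol | 0          
Dave  | 1          
Eve   | 2          
Grace | 3          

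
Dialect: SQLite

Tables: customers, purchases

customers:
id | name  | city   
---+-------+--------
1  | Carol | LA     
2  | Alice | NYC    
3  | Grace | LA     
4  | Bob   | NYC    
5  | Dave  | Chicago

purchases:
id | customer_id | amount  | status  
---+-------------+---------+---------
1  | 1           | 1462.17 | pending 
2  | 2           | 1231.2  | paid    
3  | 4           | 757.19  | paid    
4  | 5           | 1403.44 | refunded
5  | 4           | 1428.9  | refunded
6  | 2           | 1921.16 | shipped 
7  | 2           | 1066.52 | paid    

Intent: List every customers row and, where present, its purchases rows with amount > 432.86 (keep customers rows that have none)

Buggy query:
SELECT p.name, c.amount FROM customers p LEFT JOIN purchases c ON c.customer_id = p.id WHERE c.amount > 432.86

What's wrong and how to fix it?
Bug: Filtering c.amount in WHERE discards the NULL rows produced by LEFT JOIN, turning it into an inner join

Fix: Put 'c.amount > 432.86' in the JOIN's ON clause instead of WHERE

Corrected query:
SELECT p.name, c.amount FROM customers p LEFT JOIN purchases c ON c.customer_id = p.id AND c.amount > 432.86

Result:
name  | amount 
------+--------
Carol | 1462.17
Alice | 1066.52
Alice | 1231.2 
Alice | 1921.16
Grace | NULL   
Bob   | 757.19 
Bob   | 1428.9 
Dave  | 1403.44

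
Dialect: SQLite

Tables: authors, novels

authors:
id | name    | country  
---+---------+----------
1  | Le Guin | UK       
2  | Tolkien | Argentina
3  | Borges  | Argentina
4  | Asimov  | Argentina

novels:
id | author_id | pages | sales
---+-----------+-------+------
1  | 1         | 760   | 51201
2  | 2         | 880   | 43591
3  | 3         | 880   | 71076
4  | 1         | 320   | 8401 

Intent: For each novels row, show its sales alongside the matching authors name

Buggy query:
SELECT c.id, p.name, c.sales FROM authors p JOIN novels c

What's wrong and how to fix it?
Bug: JOIN with no ON clause produces a cartesian product; every novels row pairs with every authors row

Fix: Specify the join condition linking the foreign key to the parent id

Corrected query:
SELECT c.id, p.name, c.sales FROM authors p JOIN novels c ON c.author_id = p.id

Result:
id | name    | sales
---+---------+------
1  | Le Guin | 51201
2  | Tolkien | 43591
3  | Borges  | 71076
4  | Le Guin | 8401 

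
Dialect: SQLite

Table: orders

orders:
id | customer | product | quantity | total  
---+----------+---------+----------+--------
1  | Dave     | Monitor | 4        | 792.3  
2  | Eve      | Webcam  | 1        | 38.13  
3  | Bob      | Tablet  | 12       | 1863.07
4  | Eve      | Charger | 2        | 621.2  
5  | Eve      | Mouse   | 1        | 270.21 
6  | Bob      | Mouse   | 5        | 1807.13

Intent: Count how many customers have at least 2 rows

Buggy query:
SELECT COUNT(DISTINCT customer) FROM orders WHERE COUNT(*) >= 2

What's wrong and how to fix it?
Bug: COUNT(*) cannot appear in WHERE; the per-group count doesn't exist yet

Fix: Use a subquery that GROUPs and filters with HAVING, then count its rows

Corrected query:
SELECT COUNT(*) FROM (SELECT customer FROM orders GROUP BY customer HAVING COUNT(*) >= 2)

Result:
COUNT(*)
--------
2       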